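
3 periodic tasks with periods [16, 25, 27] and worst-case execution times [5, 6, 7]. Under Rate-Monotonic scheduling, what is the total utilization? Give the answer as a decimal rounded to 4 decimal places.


Compute individual utilizations (exact fractions):
  Task 1: C/T = 5/16 (approx. 0.3125)
  Task 2: C/T = 6/25 (approx. 0.24)
  Task 3: C/T = 7/27 (approx. 0.2593)
Total utilization U = 5/16 + 6/25 + 7/27 = 8767/10800
Rounded to 4 decimal places: U = 0.8118
RM (Liu & Layland) bound for 3 tasks = 0.779763; compare with U = 8767/10800 (approx. 0.811759)
bound < U <= 1, so the RM sufficient condition is not met (inconclusive; an exact test such as response-time analysis is needed).

0.8118


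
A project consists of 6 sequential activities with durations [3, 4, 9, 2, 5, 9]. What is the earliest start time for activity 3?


Activity 3 starts after activities 1 through 2 complete.
Predecessor durations: [3, 4]
ES = 3 + 4 = 7

7


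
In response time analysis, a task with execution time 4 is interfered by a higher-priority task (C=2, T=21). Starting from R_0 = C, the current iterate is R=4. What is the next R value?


R_next = C + ceil(R_prev / T_hp) * C_hp
ceil(4 / 21) = ceil(0.1905) = 1
Interference = 1 * 2 = 2
R_next = 4 + 2 = 6

6


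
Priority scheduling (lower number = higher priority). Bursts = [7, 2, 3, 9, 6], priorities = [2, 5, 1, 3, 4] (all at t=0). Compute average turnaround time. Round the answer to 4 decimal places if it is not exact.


Sort by priority (ascending = highest first):
Order: [(1, 3), (2, 7), (3, 9), (4, 6), (5, 2)]
Completion times:
  Priority 1, burst=3, C=3
  Priority 2, burst=7, C=10
  Priority 3, burst=9, C=19
  Priority 4, burst=6, C=25
  Priority 5, burst=2, C=27
Average turnaround = 84/5 = 16.8

16.8


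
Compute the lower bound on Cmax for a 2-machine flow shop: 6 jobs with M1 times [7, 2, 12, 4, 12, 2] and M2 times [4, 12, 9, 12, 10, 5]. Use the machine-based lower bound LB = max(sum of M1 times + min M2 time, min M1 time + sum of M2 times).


LB1 = sum(M1 times) + min(M2 times) = 39 + 4 = 43
LB2 = min(M1 times) + sum(M2 times) = 2 + 52 = 54
Lower bound = max(LB1, LB2) = max(43, 54) = 54

54


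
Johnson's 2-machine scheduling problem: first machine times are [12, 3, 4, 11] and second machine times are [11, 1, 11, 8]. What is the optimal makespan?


Apply Johnson's rule:
  Group 1 (a <= b): [(3, 4, 11)]
  Group 2 (a > b): [(1, 12, 11), (4, 11, 8), (2, 3, 1)]
Optimal job order: [3, 1, 4, 2]
Schedule:
  Job 3: M1 done at 4, M2 done at 15
  Job 1: M1 done at 16, M2 done at 27
  Job 4: M1 done at 27, M2 done at 35
  Job 2: M1 done at 30, M2 done at 36
Makespan = 36

36


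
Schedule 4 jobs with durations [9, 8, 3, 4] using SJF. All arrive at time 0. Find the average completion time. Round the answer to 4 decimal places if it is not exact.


SJF order (ascending): [3, 4, 8, 9]
Completion times:
  Job 1: burst=3, C=3
  Job 2: burst=4, C=7
  Job 3: burst=8, C=15
  Job 4: burst=9, C=24
Average completion = 49/4 = 12.25

12.25


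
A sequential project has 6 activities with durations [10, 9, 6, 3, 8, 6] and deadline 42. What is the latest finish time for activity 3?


LF(activity 3) = deadline - sum of successor durations
Successors: activities 4 through 6 with durations [3, 8, 6]
Sum of successor durations = 17
LF = 42 - 17 = 25

25


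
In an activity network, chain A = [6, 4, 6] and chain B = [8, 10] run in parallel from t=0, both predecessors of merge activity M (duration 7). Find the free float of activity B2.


ES(B2) = sum of predecessors on chain B = 8
EF(B2) = ES + duration = 8 + 10 = 18
Successor of B2 is M. ES(M) = max(sum(A), sum(B)) = max(16, 18) = 18
Free float = ES(successor) - EF(current) = 18 - 18 = 0

0


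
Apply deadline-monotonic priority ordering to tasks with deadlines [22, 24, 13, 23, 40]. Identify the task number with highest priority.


Sort tasks by relative deadline (ascending):
  Task 3: deadline = 13
  Task 1: deadline = 22
  Task 4: deadline = 23
  Task 2: deadline = 24
  Task 5: deadline = 40
Priority order (highest first): [3, 1, 4, 2, 5]
Highest priority task = 3

3


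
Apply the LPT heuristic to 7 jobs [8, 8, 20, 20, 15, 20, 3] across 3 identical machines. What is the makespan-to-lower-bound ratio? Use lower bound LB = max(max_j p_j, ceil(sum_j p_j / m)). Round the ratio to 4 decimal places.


LPT order: [20, 20, 20, 15, 8, 8, 3]
Machine loads after assignment: [35, 31, 28]
LPT makespan = 35
Lower bound = max(max_job, ceil(total/3)) = max(20, 32) = 32
Ratio = 35 / 32 = 1.0938

1.0938


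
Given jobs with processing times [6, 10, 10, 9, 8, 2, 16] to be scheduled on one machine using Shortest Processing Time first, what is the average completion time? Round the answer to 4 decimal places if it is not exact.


Sort jobs by processing time (SPT order): [2, 6, 8, 9, 10, 10, 16]
Compute completion times sequentially:
  Job 1: processing = 2, completes at 2
  Job 2: processing = 6, completes at 8
  Job 3: processing = 8, completes at 16
  Job 4: processing = 9, completes at 25
  Job 5: processing = 10, completes at 35
  Job 6: processing = 10, completes at 45
  Job 7: processing = 16, completes at 61
Sum of completion times = 192
Average completion time = 192/7 = 27.4286

27.4286


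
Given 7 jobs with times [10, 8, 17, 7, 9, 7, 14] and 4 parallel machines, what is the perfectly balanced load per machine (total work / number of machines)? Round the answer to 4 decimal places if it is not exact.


Total processing time = 10 + 8 + 17 + 7 + 9 + 7 + 14 = 72
Number of machines = 4
Ideal balanced load = 72 / 4 = 18.0

18.0


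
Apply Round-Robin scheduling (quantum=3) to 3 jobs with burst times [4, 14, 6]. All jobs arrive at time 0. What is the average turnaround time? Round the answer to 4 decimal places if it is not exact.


Time quantum = 3
Execution trace:
  J1 runs 3 units, time = 3
  J2 runs 3 units, time = 6
  J3 runs 3 units, time = 9
  J1 runs 1 units, time = 10
  J2 runs 3 units, time = 13
  J3 runs 3 units, time = 16
  J2 runs 3 units, time = 19
  J2 runs 3 units, time = 22
  J2 runs 2 units, time = 24
Finish times: [10, 24, 16]
Average turnaround = 50/3 = 16.6667

16.6667


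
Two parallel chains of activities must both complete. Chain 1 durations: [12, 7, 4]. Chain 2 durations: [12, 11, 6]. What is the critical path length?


Path A total = 12 + 7 + 4 = 23
Path B total = 12 + 11 + 6 = 29
Critical path = longest path = max(23, 29) = 29

29


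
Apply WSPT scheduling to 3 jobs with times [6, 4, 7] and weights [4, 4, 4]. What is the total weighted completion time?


Compute p/w ratios and sort ascending (WSPT): [(4, 4), (6, 4), (7, 4)]
Compute weighted completion times:
  Job (p=4,w=4): C=4, w*C=4*4=16
  Job (p=6,w=4): C=10, w*C=4*10=40
  Job (p=7,w=4): C=17, w*C=4*17=68
Total weighted completion time = 124

124


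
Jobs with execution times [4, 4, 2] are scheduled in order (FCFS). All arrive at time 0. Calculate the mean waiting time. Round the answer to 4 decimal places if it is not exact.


FCFS order (as given): [4, 4, 2]
Waiting times:
  Job 1: wait = 0
  Job 2: wait = 4
  Job 3: wait = 8
Sum of waiting times = 12
Average waiting time = 12/3 = 4.0

4.0


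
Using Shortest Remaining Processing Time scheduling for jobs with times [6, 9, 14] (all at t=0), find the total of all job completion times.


Since all jobs arrive at t=0, SRPT equals SPT ordering.
SPT order: [6, 9, 14]
Completion times:
  Job 1: p=6, C=6
  Job 2: p=9, C=15
  Job 3: p=14, C=29
Total completion time = 6 + 15 + 29 = 50

50


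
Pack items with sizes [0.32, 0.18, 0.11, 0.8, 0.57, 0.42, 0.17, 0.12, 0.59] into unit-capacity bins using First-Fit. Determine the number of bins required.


Place items sequentially using First-Fit:
  Item 0.32 -> new Bin 1
  Item 0.18 -> Bin 1 (now 0.5)
  Item 0.11 -> Bin 1 (now 0.61)
  Item 0.8 -> new Bin 2
  Item 0.57 -> new Bin 3
  Item 0.42 -> Bin 3 (now 0.99)
  Item 0.17 -> Bin 1 (now 0.78)
  Item 0.12 -> Bin 1 (now 0.9)
  Item 0.59 -> new Bin 4
Total bins used = 4

4


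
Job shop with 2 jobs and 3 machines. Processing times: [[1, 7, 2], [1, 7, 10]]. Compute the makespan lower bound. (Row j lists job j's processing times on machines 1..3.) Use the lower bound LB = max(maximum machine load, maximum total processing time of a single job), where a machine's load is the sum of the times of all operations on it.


Machine loads:
  Machine 1: 1 + 1 = 2
  Machine 2: 7 + 7 = 14
  Machine 3: 2 + 10 = 12
Max machine load = 14
Job totals:
  Job 1: 10
  Job 2: 18
Max job total = 18
Lower bound = max(14, 18) = 18

18


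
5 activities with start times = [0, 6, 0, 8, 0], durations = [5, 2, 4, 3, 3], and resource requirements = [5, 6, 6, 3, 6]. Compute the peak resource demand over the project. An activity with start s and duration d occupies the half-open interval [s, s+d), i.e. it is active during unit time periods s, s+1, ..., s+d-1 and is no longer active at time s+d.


Each activity i is active on [start_i, start_i + duration_i).
Compute total resource usage per time slot:
  t=0: active resources = [5, 6, 6], total = 17
  t=1: active resources = [5, 6, 6], total = 17
  t=2: active resources = [5, 6, 6], total = 17
  t=3: active resources = [5, 6], total = 11
  t=4: active resources = [5], total = 5
  t=5: active resources = [], total = 0
  t=6: active resources = [6], total = 6
  t=7: active resources = [6], total = 6
  t=8: active resources = [3], total = 3
  t=9: active resources = [3], total = 3
  t=10: active resources = [3], total = 3
Peak resource demand = 17

17


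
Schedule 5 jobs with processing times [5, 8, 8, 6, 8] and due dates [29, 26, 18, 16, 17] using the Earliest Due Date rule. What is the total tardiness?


Sort by due date (EDD order): [(6, 16), (8, 17), (8, 18), (8, 26), (5, 29)]
Compute completion times and tardiness:
  Job 1: p=6, d=16, C=6, tardiness=max(0,6-16)=0
  Job 2: p=8, d=17, C=14, tardiness=max(0,14-17)=0
  Job 3: p=8, d=18, C=22, tardiness=max(0,22-18)=4
  Job 4: p=8, d=26, C=30, tardiness=max(0,30-26)=4
  Job 5: p=5, d=29, C=35, tardiness=max(0,35-29)=6
Total tardiness = 14

14


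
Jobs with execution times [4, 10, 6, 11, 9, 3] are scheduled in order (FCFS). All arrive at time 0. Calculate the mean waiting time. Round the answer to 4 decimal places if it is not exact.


FCFS order (as given): [4, 10, 6, 11, 9, 3]
Waiting times:
  Job 1: wait = 0
  Job 2: wait = 4
  Job 3: wait = 14
  Job 4: wait = 20
  Job 5: wait = 31
  Job 6: wait = 40
Sum of waiting times = 109
Average waiting time = 109/6 = 18.1667

18.1667


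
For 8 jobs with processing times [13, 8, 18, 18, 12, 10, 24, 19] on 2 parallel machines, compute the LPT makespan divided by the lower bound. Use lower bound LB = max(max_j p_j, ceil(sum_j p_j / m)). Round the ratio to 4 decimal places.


LPT order: [24, 19, 18, 18, 13, 12, 10, 8]
Machine loads after assignment: [62, 60]
LPT makespan = 62
Lower bound = max(max_job, ceil(total/2)) = max(24, 61) = 61
Ratio = 62 / 61 = 1.0164

1.0164


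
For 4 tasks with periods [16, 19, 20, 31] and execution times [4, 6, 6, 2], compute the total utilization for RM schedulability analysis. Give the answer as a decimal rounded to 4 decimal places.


Compute individual utilizations (exact fractions):
  Task 1: C/T = 4/16 = 1/4 (approx. 0.25)
  Task 2: C/T = 6/19 (approx. 0.3158)
  Task 3: C/T = 6/20 = 3/10 (approx. 0.3)
  Task 4: C/T = 2/31 (approx. 0.0645)
Total utilization U = 1/4 + 6/19 + 3/10 + 2/31 = 10959/11780
Rounded to 4 decimal places: U = 0.9303
RM (Liu & Layland) bound for 4 tasks = 0.756828; compare with U = 10959/11780 (approx. 0.930306)
bound < U <= 1, so the RM sufficient condition is not met (inconclusive; an exact test such as response-time analysis is needed).

0.9303


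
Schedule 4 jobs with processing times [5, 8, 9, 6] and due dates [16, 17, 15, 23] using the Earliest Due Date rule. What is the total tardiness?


Sort by due date (EDD order): [(9, 15), (5, 16), (8, 17), (6, 23)]
Compute completion times and tardiness:
  Job 1: p=9, d=15, C=9, tardiness=max(0,9-15)=0
  Job 2: p=5, d=16, C=14, tardiness=max(0,14-16)=0
  Job 3: p=8, d=17, C=22, tardiness=max(0,22-17)=5
  Job 4: p=6, d=23, C=28, tardiness=max(0,28-23)=5
Total tardiness = 10

10


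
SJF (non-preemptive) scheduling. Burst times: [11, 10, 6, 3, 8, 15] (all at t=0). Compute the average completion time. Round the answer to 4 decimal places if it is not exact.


SJF order (ascending): [3, 6, 8, 10, 11, 15]
Completion times:
  Job 1: burst=3, C=3
  Job 2: burst=6, C=9
  Job 3: burst=8, C=17
  Job 4: burst=10, C=27
  Job 5: burst=11, C=38
  Job 6: burst=15, C=53
Average completion = 147/6 = 24.5

24.5


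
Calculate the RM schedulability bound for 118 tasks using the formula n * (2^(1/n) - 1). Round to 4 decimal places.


Compute 2^(1/118) = 1.0058914152
Subtract 1: 1.0058914152 - 1 = 0.0058914152
Multiply by n: 118 * 0.0058914152 = 0.6951869936
Round to 4 dp: 0.6952

0.6952


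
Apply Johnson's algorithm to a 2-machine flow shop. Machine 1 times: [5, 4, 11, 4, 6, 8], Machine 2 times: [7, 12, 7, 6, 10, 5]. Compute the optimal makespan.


Apply Johnson's rule:
  Group 1 (a <= b): [(2, 4, 12), (4, 4, 6), (1, 5, 7), (5, 6, 10)]
  Group 2 (a > b): [(3, 11, 7), (6, 8, 5)]
Optimal job order: [2, 4, 1, 5, 3, 6]
Schedule:
  Job 2: M1 done at 4, M2 done at 16
  Job 4: M1 done at 8, M2 done at 22
  Job 1: M1 done at 13, M2 done at 29
  Job 5: M1 done at 19, M2 done at 39
  Job 3: M1 done at 30, M2 done at 46
  Job 6: M1 done at 38, M2 done at 51
Makespan = 51

51


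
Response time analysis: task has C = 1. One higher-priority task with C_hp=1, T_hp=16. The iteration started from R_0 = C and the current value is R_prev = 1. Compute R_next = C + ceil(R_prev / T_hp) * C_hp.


R_next = C + ceil(R_prev / T_hp) * C_hp
ceil(1 / 16) = ceil(0.0625) = 1
Interference = 1 * 1 = 1
R_next = 1 + 1 = 2

2


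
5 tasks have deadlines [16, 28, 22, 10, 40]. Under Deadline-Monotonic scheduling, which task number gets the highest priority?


Sort tasks by relative deadline (ascending):
  Task 4: deadline = 10
  Task 1: deadline = 16
  Task 3: deadline = 22
  Task 2: deadline = 28
  Task 5: deadline = 40
Priority order (highest first): [4, 1, 3, 2, 5]
Highest priority task = 4

4


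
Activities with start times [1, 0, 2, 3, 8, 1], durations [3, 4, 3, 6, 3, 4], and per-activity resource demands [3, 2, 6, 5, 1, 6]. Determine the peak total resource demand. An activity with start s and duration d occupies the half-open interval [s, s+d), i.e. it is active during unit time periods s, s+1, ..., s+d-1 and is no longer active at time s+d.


Each activity i is active on [start_i, start_i + duration_i).
Compute total resource usage per time slot:
  t=0: active resources = [2], total = 2
  t=1: active resources = [3, 2, 6], total = 11
  t=2: active resources = [3, 2, 6, 6], total = 17
  t=3: active resources = [3, 2, 6, 5, 6], total = 22
  t=4: active resources = [6, 5, 6], total = 17
  t=5: active resources = [5], total = 5
  t=6: active resources = [5], total = 5
  t=7: active resources = [5], total = 5
  t=8: active resources = [5, 1], total = 6
  t=9: active resources = [1], total = 1
  t=10: active resources = [1], total = 1
Peak resource demand = 22

22


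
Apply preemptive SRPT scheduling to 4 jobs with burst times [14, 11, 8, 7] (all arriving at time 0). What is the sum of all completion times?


Since all jobs arrive at t=0, SRPT equals SPT ordering.
SPT order: [7, 8, 11, 14]
Completion times:
  Job 1: p=7, C=7
  Job 2: p=8, C=15
  Job 3: p=11, C=26
  Job 4: p=14, C=40
Total completion time = 7 + 15 + 26 + 40 = 88

88


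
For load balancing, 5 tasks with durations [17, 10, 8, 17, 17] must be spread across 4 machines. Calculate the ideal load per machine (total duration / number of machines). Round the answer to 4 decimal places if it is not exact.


Total processing time = 17 + 10 + 8 + 17 + 17 = 69
Number of machines = 4
Ideal balanced load = 69 / 4 = 17.25

17.25


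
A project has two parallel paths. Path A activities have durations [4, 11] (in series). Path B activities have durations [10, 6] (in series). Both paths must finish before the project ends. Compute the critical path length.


Path A total = 4 + 11 = 15
Path B total = 10 + 6 = 16
Critical path = longest path = max(15, 16) = 16

16


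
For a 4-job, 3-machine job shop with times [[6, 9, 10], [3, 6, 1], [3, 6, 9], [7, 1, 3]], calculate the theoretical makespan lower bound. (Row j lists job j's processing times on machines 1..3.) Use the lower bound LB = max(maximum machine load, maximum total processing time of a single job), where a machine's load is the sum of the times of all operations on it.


Machine loads:
  Machine 1: 6 + 3 + 3 + 7 = 19
  Machine 2: 9 + 6 + 6 + 1 = 22
  Machine 3: 10 + 1 + 9 + 3 = 23
Max machine load = 23
Job totals:
  Job 1: 25
  Job 2: 10
  Job 3: 18
  Job 4: 11
Max job total = 25
Lower bound = max(23, 25) = 25

25


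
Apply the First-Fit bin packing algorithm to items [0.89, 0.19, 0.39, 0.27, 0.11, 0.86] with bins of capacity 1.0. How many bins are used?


Place items sequentially using First-Fit:
  Item 0.89 -> new Bin 1
  Item 0.19 -> new Bin 2
  Item 0.39 -> Bin 2 (now 0.58)
  Item 0.27 -> Bin 2 (now 0.85)
  Item 0.11 -> Bin 1 (now 1.0)
  Item 0.86 -> new Bin 3
Total bins used = 3

3


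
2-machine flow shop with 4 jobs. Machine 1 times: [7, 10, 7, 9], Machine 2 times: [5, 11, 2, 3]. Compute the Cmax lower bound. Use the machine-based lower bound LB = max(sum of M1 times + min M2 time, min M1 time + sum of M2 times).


LB1 = sum(M1 times) + min(M2 times) = 33 + 2 = 35
LB2 = min(M1 times) + sum(M2 times) = 7 + 21 = 28
Lower bound = max(LB1, LB2) = max(35, 28) = 35

35


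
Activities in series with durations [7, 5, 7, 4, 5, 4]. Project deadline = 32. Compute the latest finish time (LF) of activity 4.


LF(activity 4) = deadline - sum of successor durations
Successors: activities 5 through 6 with durations [5, 4]
Sum of successor durations = 9
LF = 32 - 9 = 23

23


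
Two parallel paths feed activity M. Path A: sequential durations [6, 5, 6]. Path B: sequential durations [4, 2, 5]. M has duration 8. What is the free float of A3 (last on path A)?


ES(A3) = sum of predecessors on chain A = 11
EF(A3) = ES + duration = 11 + 6 = 17
Successor of A3 is M. ES(M) = max(sum(A), sum(B)) = max(17, 11) = 17
Free float = ES(successor) - EF(current) = 17 - 17 = 0

0


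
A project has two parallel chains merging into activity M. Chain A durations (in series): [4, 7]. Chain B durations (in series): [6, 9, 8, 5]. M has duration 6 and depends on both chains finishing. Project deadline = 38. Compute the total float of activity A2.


Forward pass: ES(A2) = sum of predecessors on chain A = 4
EF = ES + duration = 4 + 7 = 11
Backward pass: LF(M) = deadline = 38; LS(M) = 38 - 6 = 32
LF(A2) = LS(M) - sum(successors on chain A) = 32 - 0 = 32
LS = LF - duration = 32 - 7 = 25
Total float = LS - ES = 25 - 4 = 21

21


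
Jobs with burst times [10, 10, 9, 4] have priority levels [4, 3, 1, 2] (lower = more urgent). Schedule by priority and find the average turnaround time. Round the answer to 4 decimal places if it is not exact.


Sort by priority (ascending = highest first):
Order: [(1, 9), (2, 4), (3, 10), (4, 10)]
Completion times:
  Priority 1, burst=9, C=9
  Priority 2, burst=4, C=13
  Priority 3, burst=10, C=23
  Priority 4, burst=10, C=33
Average turnaround = 78/4 = 19.5

19.5


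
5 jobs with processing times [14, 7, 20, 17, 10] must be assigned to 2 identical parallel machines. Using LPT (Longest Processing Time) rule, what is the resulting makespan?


Sort jobs in decreasing order (LPT): [20, 17, 14, 10, 7]
Assign each job to the least loaded machine:
  Machine 1: jobs [20, 10, 7], load = 37
  Machine 2: jobs [17, 14], load = 31
Makespan = max load = 37

37


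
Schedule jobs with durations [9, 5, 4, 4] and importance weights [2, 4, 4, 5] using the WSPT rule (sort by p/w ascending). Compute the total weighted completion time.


Compute p/w ratios and sort ascending (WSPT): [(4, 5), (4, 4), (5, 4), (9, 2)]
Compute weighted completion times:
  Job (p=4,w=5): C=4, w*C=5*4=20
  Job (p=4,w=4): C=8, w*C=4*8=32
  Job (p=5,w=4): C=13, w*C=4*13=52
  Job (p=9,w=2): C=22, w*C=2*22=44
Total weighted completion time = 148

148


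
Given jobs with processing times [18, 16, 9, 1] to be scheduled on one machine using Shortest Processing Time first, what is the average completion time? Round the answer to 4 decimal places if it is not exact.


Sort jobs by processing time (SPT order): [1, 9, 16, 18]
Compute completion times sequentially:
  Job 1: processing = 1, completes at 1
  Job 2: processing = 9, completes at 10
  Job 3: processing = 16, completes at 26
  Job 4: processing = 18, completes at 44
Sum of completion times = 81
Average completion time = 81/4 = 20.25

20.25


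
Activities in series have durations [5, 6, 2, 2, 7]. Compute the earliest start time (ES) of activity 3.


Activity 3 starts after activities 1 through 2 complete.
Predecessor durations: [5, 6]
ES = 5 + 6 = 11

11


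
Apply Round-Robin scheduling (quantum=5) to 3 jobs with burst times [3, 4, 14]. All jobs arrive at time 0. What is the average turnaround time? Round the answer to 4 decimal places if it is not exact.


Time quantum = 5
Execution trace:
  J1 runs 3 units, time = 3
  J2 runs 4 units, time = 7
  J3 runs 5 units, time = 12
  J3 runs 5 units, time = 17
  J3 runs 4 units, time = 21
Finish times: [3, 7, 21]
Average turnaround = 31/3 = 10.3333

10.3333


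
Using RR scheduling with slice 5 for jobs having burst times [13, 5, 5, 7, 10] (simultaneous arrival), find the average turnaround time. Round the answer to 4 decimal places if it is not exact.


Time quantum = 5
Execution trace:
  J1 runs 5 units, time = 5
  J2 runs 5 units, time = 10
  J3 runs 5 units, time = 15
  J4 runs 5 units, time = 20
  J5 runs 5 units, time = 25
  J1 runs 5 units, time = 30
  J4 runs 2 units, time = 32
  J5 runs 5 units, time = 37
  J1 runs 3 units, time = 40
Finish times: [40, 10, 15, 32, 37]
Average turnaround = 134/5 = 26.8

26.8


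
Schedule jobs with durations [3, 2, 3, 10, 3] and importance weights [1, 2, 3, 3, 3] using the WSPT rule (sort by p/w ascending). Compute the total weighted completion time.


Compute p/w ratios and sort ascending (WSPT): [(2, 2), (3, 3), (3, 3), (3, 1), (10, 3)]
Compute weighted completion times:
  Job (p=2,w=2): C=2, w*C=2*2=4
  Job (p=3,w=3): C=5, w*C=3*5=15
  Job (p=3,w=3): C=8, w*C=3*8=24
  Job (p=3,w=1): C=11, w*C=1*11=11
  Job (p=10,w=3): C=21, w*C=3*21=63
Total weighted completion time = 117

117


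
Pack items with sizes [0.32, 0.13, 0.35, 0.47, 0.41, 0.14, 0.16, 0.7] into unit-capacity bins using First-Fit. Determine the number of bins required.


Place items sequentially using First-Fit:
  Item 0.32 -> new Bin 1
  Item 0.13 -> Bin 1 (now 0.45)
  Item 0.35 -> Bin 1 (now 0.8)
  Item 0.47 -> new Bin 2
  Item 0.41 -> Bin 2 (now 0.88)
  Item 0.14 -> Bin 1 (now 0.94)
  Item 0.16 -> new Bin 3
  Item 0.7 -> Bin 3 (now 0.86)
Total bins used = 3

3


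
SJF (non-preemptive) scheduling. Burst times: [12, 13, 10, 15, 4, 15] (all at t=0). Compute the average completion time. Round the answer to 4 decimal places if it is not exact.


SJF order (ascending): [4, 10, 12, 13, 15, 15]
Completion times:
  Job 1: burst=4, C=4
  Job 2: burst=10, C=14
  Job 3: burst=12, C=26
  Job 4: burst=13, C=39
  Job 5: burst=15, C=54
  Job 6: burst=15, C=69
Average completion = 206/6 = 34.3333

34.3333


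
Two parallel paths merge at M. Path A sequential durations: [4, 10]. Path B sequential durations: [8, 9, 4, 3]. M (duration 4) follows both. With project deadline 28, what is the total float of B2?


Forward pass: ES(B2) = sum of predecessors on chain B = 8
EF = ES + duration = 8 + 9 = 17
Backward pass: LF(M) = deadline = 28; LS(M) = 28 - 4 = 24
LF(B2) = LS(M) - sum(successors on chain B) = 24 - 7 = 17
LS = LF - duration = 17 - 9 = 8
Total float = LS - ES = 8 - 8 = 0

0


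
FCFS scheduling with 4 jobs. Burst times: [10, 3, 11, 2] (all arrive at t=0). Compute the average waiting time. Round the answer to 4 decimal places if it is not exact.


FCFS order (as given): [10, 3, 11, 2]
Waiting times:
  Job 1: wait = 0
  Job 2: wait = 10
  Job 3: wait = 13
  Job 4: wait = 24
Sum of waiting times = 47
Average waiting time = 47/4 = 11.75

11.75


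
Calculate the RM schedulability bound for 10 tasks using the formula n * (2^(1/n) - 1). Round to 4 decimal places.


Compute 2^(1/10) = 1.0717734625
Subtract 1: 1.0717734625 - 1 = 0.0717734625
Multiply by n: 10 * 0.0717734625 = 0.7177346250
Round to 4 dp: 0.7177

0.7177


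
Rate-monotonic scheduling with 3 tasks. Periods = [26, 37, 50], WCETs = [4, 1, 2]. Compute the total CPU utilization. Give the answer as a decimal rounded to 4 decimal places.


Compute individual utilizations (exact fractions):
  Task 1: C/T = 4/26 = 2/13 (approx. 0.1538)
  Task 2: C/T = 1/37 (approx. 0.027)
  Task 3: C/T = 2/50 = 1/25 (approx. 0.04)
Total utilization U = 2/13 + 1/37 + 1/25 = 2656/12025
Rounded to 4 decimal places: U = 0.2209
RM (Liu & Layland) bound for 3 tasks = 0.779763; compare with U = 2656/12025 (approx. 0.220873)
U <= bound, so schedulable by RM sufficient condition.

0.2209


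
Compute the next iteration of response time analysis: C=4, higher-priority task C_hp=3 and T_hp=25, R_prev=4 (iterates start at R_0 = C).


R_next = C + ceil(R_prev / T_hp) * C_hp
ceil(4 / 25) = ceil(0.16) = 1
Interference = 1 * 3 = 3
R_next = 4 + 3 = 7

7


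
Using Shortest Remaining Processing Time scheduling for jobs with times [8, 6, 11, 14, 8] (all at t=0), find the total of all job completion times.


Since all jobs arrive at t=0, SRPT equals SPT ordering.
SPT order: [6, 8, 8, 11, 14]
Completion times:
  Job 1: p=6, C=6
  Job 2: p=8, C=14
  Job 3: p=8, C=22
  Job 4: p=11, C=33
  Job 5: p=14, C=47
Total completion time = 6 + 14 + 22 + 33 + 47 = 122

122


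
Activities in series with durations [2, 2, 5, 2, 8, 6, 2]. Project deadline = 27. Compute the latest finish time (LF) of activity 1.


LF(activity 1) = deadline - sum of successor durations
Successors: activities 2 through 7 with durations [2, 5, 2, 8, 6, 2]
Sum of successor durations = 25
LF = 27 - 25 = 2

2


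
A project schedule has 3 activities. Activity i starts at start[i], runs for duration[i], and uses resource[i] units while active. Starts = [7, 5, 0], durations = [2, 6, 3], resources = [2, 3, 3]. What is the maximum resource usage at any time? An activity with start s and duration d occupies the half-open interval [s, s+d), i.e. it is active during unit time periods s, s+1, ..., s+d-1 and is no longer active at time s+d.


Each activity i is active on [start_i, start_i + duration_i).
Compute total resource usage per time slot:
  t=0: active resources = [3], total = 3
  t=1: active resources = [3], total = 3
  t=2: active resources = [3], total = 3
  t=3: active resources = [], total = 0
  t=4: active resources = [], total = 0
  t=5: active resources = [3], total = 3
  t=6: active resources = [3], total = 3
  t=7: active resources = [2, 3], total = 5
  t=8: active resources = [2, 3], total = 5
  t=9: active resources = [3], total = 3
  t=10: active resources = [3], total = 3
Peak resource demand = 5

5


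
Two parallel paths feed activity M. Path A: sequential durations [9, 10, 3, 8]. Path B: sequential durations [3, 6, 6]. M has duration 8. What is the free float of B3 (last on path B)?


ES(B3) = sum of predecessors on chain B = 9
EF(B3) = ES + duration = 9 + 6 = 15
Successor of B3 is M. ES(M) = max(sum(A), sum(B)) = max(30, 15) = 30
Free float = ES(successor) - EF(current) = 30 - 15 = 15

15


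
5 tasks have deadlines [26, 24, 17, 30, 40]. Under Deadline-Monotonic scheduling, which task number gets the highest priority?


Sort tasks by relative deadline (ascending):
  Task 3: deadline = 17
  Task 2: deadline = 24
  Task 1: deadline = 26
  Task 4: deadline = 30
  Task 5: deadline = 40
Priority order (highest first): [3, 2, 1, 4, 5]
Highest priority task = 3

3


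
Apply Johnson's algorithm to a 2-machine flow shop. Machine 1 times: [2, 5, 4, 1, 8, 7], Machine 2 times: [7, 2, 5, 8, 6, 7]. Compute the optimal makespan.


Apply Johnson's rule:
  Group 1 (a <= b): [(4, 1, 8), (1, 2, 7), (3, 4, 5), (6, 7, 7)]
  Group 2 (a > b): [(5, 8, 6), (2, 5, 2)]
Optimal job order: [4, 1, 3, 6, 5, 2]
Schedule:
  Job 4: M1 done at 1, M2 done at 9
  Job 1: M1 done at 3, M2 done at 16
  Job 3: M1 done at 7, M2 done at 21
  Job 6: M1 done at 14, M2 done at 28
  Job 5: M1 done at 22, M2 done at 34
  Job 2: M1 done at 27, M2 done at 36
Makespan = 36

36


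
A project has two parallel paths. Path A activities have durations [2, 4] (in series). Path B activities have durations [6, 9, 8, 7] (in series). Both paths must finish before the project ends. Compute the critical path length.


Path A total = 2 + 4 = 6
Path B total = 6 + 9 + 8 + 7 = 30
Critical path = longest path = max(6, 30) = 30

30


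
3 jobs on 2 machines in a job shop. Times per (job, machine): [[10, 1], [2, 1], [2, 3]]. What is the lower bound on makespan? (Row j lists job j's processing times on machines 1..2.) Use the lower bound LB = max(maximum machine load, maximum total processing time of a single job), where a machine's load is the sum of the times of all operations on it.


Machine loads:
  Machine 1: 10 + 2 + 2 = 14
  Machine 2: 1 + 1 + 3 = 5
Max machine load = 14
Job totals:
  Job 1: 11
  Job 2: 3
  Job 3: 5
Max job total = 11
Lower bound = max(14, 11) = 14

14


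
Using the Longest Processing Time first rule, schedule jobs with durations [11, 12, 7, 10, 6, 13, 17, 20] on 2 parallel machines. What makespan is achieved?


Sort jobs in decreasing order (LPT): [20, 17, 13, 12, 11, 10, 7, 6]
Assign each job to the least loaded machine:
  Machine 1: jobs [20, 12, 10, 6], load = 48
  Machine 2: jobs [17, 13, 11, 7], load = 48
Makespan = max load = 48

48


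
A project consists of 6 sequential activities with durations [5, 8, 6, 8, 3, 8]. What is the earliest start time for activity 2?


Activity 2 starts after activities 1 through 1 complete.
Predecessor durations: [5]
ES = 5 = 5

5


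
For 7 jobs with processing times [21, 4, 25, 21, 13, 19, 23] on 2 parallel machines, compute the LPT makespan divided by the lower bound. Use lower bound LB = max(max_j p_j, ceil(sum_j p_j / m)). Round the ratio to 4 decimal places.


LPT order: [25, 23, 21, 21, 19, 13, 4]
Machine loads after assignment: [63, 63]
LPT makespan = 63
Lower bound = max(max_job, ceil(total/2)) = max(25, 63) = 63
Ratio = 63 / 63 = 1.0

1.0


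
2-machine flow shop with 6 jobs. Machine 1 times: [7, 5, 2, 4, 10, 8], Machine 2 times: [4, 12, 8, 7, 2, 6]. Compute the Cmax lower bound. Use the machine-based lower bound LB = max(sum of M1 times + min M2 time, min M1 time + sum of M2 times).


LB1 = sum(M1 times) + min(M2 times) = 36 + 2 = 38
LB2 = min(M1 times) + sum(M2 times) = 2 + 39 = 41
Lower bound = max(LB1, LB2) = max(38, 41) = 41

41


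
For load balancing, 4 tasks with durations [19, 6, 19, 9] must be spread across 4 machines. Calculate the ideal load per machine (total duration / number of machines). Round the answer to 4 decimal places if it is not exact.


Total processing time = 19 + 6 + 19 + 9 = 53
Number of machines = 4
Ideal balanced load = 53 / 4 = 13.25

13.25


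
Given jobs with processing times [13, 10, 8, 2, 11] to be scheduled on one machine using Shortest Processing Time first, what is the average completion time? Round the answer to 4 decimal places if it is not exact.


Sort jobs by processing time (SPT order): [2, 8, 10, 11, 13]
Compute completion times sequentially:
  Job 1: processing = 2, completes at 2
  Job 2: processing = 8, completes at 10
  Job 3: processing = 10, completes at 20
  Job 4: processing = 11, completes at 31
  Job 5: processing = 13, completes at 44
Sum of completion times = 107
Average completion time = 107/5 = 21.4

21.4


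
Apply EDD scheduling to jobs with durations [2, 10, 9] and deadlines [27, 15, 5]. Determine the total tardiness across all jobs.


Sort by due date (EDD order): [(9, 5), (10, 15), (2, 27)]
Compute completion times and tardiness:
  Job 1: p=9, d=5, C=9, tardiness=max(0,9-5)=4
  Job 2: p=10, d=15, C=19, tardiness=max(0,19-15)=4
  Job 3: p=2, d=27, C=21, tardiness=max(0,21-27)=0
Total tardiness = 8

8


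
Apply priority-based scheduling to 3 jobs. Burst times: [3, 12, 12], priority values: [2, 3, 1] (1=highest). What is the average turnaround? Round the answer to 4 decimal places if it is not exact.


Sort by priority (ascending = highest first):
Order: [(1, 12), (2, 3), (3, 12)]
Completion times:
  Priority 1, burst=12, C=12
  Priority 2, burst=3, C=15
  Priority 3, burst=12, C=27
Average turnaround = 54/3 = 18.0

18.0


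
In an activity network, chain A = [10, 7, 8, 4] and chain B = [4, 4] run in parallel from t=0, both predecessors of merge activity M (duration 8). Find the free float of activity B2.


ES(B2) = sum of predecessors on chain B = 4
EF(B2) = ES + duration = 4 + 4 = 8
Successor of B2 is M. ES(M) = max(sum(A), sum(B)) = max(29, 8) = 29
Free float = ES(successor) - EF(current) = 29 - 8 = 21

21


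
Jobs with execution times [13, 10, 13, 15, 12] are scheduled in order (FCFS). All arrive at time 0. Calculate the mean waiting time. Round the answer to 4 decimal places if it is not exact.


FCFS order (as given): [13, 10, 13, 15, 12]
Waiting times:
  Job 1: wait = 0
  Job 2: wait = 13
  Job 3: wait = 23
  Job 4: wait = 36
  Job 5: wait = 51
Sum of waiting times = 123
Average waiting time = 123/5 = 24.6

24.6


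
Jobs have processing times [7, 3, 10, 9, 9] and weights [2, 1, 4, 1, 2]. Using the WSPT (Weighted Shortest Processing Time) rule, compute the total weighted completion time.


Compute p/w ratios and sort ascending (WSPT): [(10, 4), (3, 1), (7, 2), (9, 2), (9, 1)]
Compute weighted completion times:
  Job (p=10,w=4): C=10, w*C=4*10=40
  Job (p=3,w=1): C=13, w*C=1*13=13
  Job (p=7,w=2): C=20, w*C=2*20=40
  Job (p=9,w=2): C=29, w*C=2*29=58
  Job (p=9,w=1): C=38, w*C=1*38=38
Total weighted completion time = 189

189


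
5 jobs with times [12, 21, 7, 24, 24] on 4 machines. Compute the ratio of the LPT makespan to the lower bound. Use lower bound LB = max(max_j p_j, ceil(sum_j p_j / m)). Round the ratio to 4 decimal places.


LPT order: [24, 24, 21, 12, 7]
Machine loads after assignment: [24, 24, 21, 19]
LPT makespan = 24
Lower bound = max(max_job, ceil(total/4)) = max(24, 22) = 24
Ratio = 24 / 24 = 1.0

1.0


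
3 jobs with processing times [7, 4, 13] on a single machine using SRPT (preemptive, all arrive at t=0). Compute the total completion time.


Since all jobs arrive at t=0, SRPT equals SPT ordering.
SPT order: [4, 7, 13]
Completion times:
  Job 1: p=4, C=4
  Job 2: p=7, C=11
  Job 3: p=13, C=24
Total completion time = 4 + 11 + 24 = 39

39


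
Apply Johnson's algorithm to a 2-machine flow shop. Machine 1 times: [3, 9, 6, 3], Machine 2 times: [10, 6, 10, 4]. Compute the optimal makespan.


Apply Johnson's rule:
  Group 1 (a <= b): [(1, 3, 10), (4, 3, 4), (3, 6, 10)]
  Group 2 (a > b): [(2, 9, 6)]
Optimal job order: [1, 4, 3, 2]
Schedule:
  Job 1: M1 done at 3, M2 done at 13
  Job 4: M1 done at 6, M2 done at 17
  Job 3: M1 done at 12, M2 done at 27
  Job 2: M1 done at 21, M2 done at 33
Makespan = 33

33


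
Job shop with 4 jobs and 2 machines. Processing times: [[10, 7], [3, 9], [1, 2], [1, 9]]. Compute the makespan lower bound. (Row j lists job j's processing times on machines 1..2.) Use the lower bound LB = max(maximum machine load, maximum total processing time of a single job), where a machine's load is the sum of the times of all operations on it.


Machine loads:
  Machine 1: 10 + 3 + 1 + 1 = 15
  Machine 2: 7 + 9 + 2 + 9 = 27
Max machine load = 27
Job totals:
  Job 1: 17
  Job 2: 12
  Job 3: 3
  Job 4: 10
Max job total = 17
Lower bound = max(27, 17) = 27

27


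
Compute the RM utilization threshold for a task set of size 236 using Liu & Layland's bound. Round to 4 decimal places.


Compute 2^(1/236) = 1.0029413817
Subtract 1: 1.0029413817 - 1 = 0.0029413817
Multiply by n: 236 * 0.0029413817 = 0.6941660812
Round to 4 dp: 0.6942

0.6942


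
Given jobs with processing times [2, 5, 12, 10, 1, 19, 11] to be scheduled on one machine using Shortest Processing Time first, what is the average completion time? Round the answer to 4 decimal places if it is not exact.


Sort jobs by processing time (SPT order): [1, 2, 5, 10, 11, 12, 19]
Compute completion times sequentially:
  Job 1: processing = 1, completes at 1
  Job 2: processing = 2, completes at 3
  Job 3: processing = 5, completes at 8
  Job 4: processing = 10, completes at 18
  Job 5: processing = 11, completes at 29
  Job 6: processing = 12, completes at 41
  Job 7: processing = 19, completes at 60
Sum of completion times = 160
Average completion time = 160/7 = 22.8571

22.8571


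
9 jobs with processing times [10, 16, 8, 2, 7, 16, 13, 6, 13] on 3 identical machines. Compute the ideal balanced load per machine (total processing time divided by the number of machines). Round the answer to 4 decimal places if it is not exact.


Total processing time = 10 + 16 + 8 + 2 + 7 + 16 + 13 + 6 + 13 = 91
Number of machines = 3
Ideal balanced load = 91 / 3 = 30.3333

30.3333


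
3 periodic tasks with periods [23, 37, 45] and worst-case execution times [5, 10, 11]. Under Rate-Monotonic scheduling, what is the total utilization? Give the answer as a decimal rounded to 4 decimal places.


Compute individual utilizations (exact fractions):
  Task 1: C/T = 5/23 (approx. 0.2174)
  Task 2: C/T = 10/37 (approx. 0.2703)
  Task 3: C/T = 11/45 (approx. 0.2444)
Total utilization U = 5/23 + 10/37 + 11/45 = 28036/38295
Rounded to 4 decimal places: U = 0.7321
RM (Liu & Layland) bound for 3 tasks = 0.779763; compare with U = 28036/38295 (approx. 0.732106)
U <= bound, so schedulable by RM sufficient condition.

0.7321


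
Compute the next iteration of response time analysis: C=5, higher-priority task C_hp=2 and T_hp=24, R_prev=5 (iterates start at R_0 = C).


R_next = C + ceil(R_prev / T_hp) * C_hp
ceil(5 / 24) = ceil(0.2083) = 1
Interference = 1 * 2 = 2
R_next = 5 + 2 = 7

7


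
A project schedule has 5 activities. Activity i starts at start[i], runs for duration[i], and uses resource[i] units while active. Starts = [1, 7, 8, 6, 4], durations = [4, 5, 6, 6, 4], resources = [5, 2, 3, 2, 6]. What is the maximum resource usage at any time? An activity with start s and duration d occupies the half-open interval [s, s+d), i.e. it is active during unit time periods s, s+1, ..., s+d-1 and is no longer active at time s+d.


Each activity i is active on [start_i, start_i + duration_i).
Compute total resource usage per time slot:
  t=0: active resources = [], total = 0
  t=1: active resources = [5], total = 5
  t=2: active resources = [5], total = 5
  t=3: active resources = [5], total = 5
  t=4: active resources = [5, 6], total = 11
  t=5: active resources = [6], total = 6
  t=6: active resources = [2, 6], total = 8
  t=7: active resources = [2, 2, 6], total = 10
  t=8: active resources = [2, 3, 2], total = 7
  t=9: active resources = [2, 3, 2], total = 7
  t=10: active resources = [2, 3, 2], total = 7
  t=11: active resources = [2, 3, 2], total = 7
  t=12: active resources = [3], total = 3
  t=13: active resources = [3], total = 3
Peak resource demand = 11

11


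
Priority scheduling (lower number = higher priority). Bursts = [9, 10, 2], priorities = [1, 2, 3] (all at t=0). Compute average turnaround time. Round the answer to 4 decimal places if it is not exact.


Sort by priority (ascending = highest first):
Order: [(1, 9), (2, 10), (3, 2)]
Completion times:
  Priority 1, burst=9, C=9
  Priority 2, burst=10, C=19
  Priority 3, burst=2, C=21
Average turnaround = 49/3 = 16.3333

16.3333


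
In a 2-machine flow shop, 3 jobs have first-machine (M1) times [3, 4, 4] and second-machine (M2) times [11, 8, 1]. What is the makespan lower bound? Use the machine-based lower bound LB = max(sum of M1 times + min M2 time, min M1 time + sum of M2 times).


LB1 = sum(M1 times) + min(M2 times) = 11 + 1 = 12
LB2 = min(M1 times) + sum(M2 times) = 3 + 20 = 23
Lower bound = max(LB1, LB2) = max(12, 23) = 23

23
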